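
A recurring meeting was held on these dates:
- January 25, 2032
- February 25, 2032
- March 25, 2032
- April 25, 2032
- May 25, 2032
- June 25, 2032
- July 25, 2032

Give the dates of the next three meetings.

The day-of-month is always 25 (31, 29, 31, 30, 31, 30 days between events).
So this recurs on the 25th of each month.
Next: August 2032 → August 25, 2032.
September 2032: September 25, 2032.
Next: October 2032 → October 25, 2032.

August 25, 2032; September 25, 2032; October 25, 2032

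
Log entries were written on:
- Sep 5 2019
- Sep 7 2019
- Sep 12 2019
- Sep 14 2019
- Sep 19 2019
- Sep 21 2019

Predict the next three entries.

Sep 26 2019, Sep 28 2019, Oct 3 2019

Every event lands on a Thursday or Saturday (gaps cycle 2, 5, 2, 5, 2).
So the schedule is: every Thursday and Saturday.
Next Thursday: Sep 26 2019.
The following Saturday is Sep 28 2019.
The following Thursday is Oct 3 2019.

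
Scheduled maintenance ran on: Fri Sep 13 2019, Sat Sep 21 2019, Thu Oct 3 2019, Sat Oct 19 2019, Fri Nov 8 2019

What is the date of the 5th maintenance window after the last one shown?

Gaps: 8, 12, 16, 20 days — each gap is 4 larger than the previous one.
Next gap: 24 days. Fri Nov 8 2019 + 24 days = Mon Dec 2 2019.
Next gap: 28 days. Mon Dec 2 2019 + 28 days = Mon Dec 30 2019.
Next gap: 32 days. Mon Dec 30 2019 + 32 days = Fri Jan 31 2020.
Next gap: 36 days. Fri Jan 31 2020 + 36 days = Sat Mar 7 2020.
Next gap: 40 days. Sat Mar 7 2020 + 40 days = Thu Apr 16 2020.

Thu Apr 16 2020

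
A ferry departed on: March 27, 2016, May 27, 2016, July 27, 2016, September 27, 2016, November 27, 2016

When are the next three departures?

January 27, 2017; March 27, 2017; May 27, 2017

Each date is the 27th; the gaps (61, 61, 62, 61) track the month lengths.
The rule is the 27th of every 2 months.
January 2017: January 27, 2017.
March 2017: March 27, 2017.
May 2017: May 27, 2017.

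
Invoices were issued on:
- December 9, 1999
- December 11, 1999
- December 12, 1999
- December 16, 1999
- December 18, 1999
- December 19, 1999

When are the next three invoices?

December 23, 1999; December 25, 1999; December 26, 1999

The gap pattern 2, 1, 4, 2, 1 repeats every 3 events.
These are the Thursdays, Saturdays and Sundays of each week.
Next Thursday: December 23, 1999.
Next Saturday: December 25, 1999.
Next Sunday: December 26, 1999.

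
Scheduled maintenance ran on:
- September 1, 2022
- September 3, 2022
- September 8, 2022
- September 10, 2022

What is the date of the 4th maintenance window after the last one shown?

Every event lands on a Thursday or Saturday (gaps cycle 2, 5, 2).
So the schedule is: every Thursday and Saturday.
The following Thursday is September 15, 2022.
The following Saturday is September 17, 2022.
The following Thursday is September 22, 2022.
Next Saturday: September 24, 2022.

September 24, 2022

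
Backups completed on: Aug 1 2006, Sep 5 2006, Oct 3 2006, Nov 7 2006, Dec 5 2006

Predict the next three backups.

Gaps: 35, 28, 35, 28 days — a mix of 28 and 35. Every date is a Tuesday.
Each is the 1st Tuesday of its month.
January 2007 — 1st Tuesday is Jan 2 2007.
February 2007 — 1st Tuesday is Feb 6 2007.
March 2007 — 1st Tuesday is Mar 6 2007.

Jan 2 2007, Feb 6 2007, Mar 6 2007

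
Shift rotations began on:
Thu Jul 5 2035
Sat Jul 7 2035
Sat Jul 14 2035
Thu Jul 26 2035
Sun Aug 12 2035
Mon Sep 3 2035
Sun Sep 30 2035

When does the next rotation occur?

The spacing grows by 5 each time: 2, 7, 12, 17, 22, 27 days.
Next gap: 32 days. Sun Sep 30 2035 + 32 days = Thu Nov 1 2035.

Thu Nov 1 2035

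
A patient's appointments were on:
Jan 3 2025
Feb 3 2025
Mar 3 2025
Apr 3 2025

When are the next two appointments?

Each date is the 3rd; the gaps (31, 28, 31) track the month lengths.
The rule is the 3rd of each month.
May 2025: May 3 2025.
Next: June 2025 → Jun 3 2025.

May 3 2025, Jun 3 2025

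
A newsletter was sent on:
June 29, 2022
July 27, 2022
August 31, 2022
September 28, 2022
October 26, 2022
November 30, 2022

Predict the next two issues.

All Wednesdays; the gaps (28, 35, 28, 28, 35) vary with month length.
This is the last Wednesday of each month.
Last Wednesday of December 2022: December 28, 2022.
January 2023 ends with Wednesday January 25, 2023.

December 28, 2022; January 25, 2023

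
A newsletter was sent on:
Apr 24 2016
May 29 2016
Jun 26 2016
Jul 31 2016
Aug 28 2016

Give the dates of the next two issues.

Sep 25 2016, Oct 30 2016

Every date is a Sunday; gaps 35, 28, 35, 28 days.
Each is the last Sunday of its month (at least one falls on the 29th or later, ruling out '4th Sunday').
September 2016 ends with Sunday Sep 25 2016.
Last Sunday of October 2016: Oct 30 2016.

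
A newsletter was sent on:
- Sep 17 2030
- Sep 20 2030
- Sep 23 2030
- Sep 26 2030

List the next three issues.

Gaps between consecutive events: 3, 3, 3 days — a constant 3-day interval.
Sep 26 2030 + 3 days = Sep 29 2030.
Sep 29 2030 + 3 days = Oct 2 2030.
Oct 2 2030 + 3 days = Oct 5 2030.

Sep 29 2030, Oct 2 2030, Oct 5 2030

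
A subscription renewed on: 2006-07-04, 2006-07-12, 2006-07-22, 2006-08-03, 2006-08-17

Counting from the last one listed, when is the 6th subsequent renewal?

2006-12-21

The spacing grows by 2 each time: 8, 10, 12, 14 days.
Next gap: 16 days. 2006-08-17 + 16 days = 2006-09-02.
Next gap: 18 days. 2006-09-02 + 18 days = 2006-09-20.
Next gap: 20 days. 2006-09-20 + 20 days = 2006-10-10.
Next gap: 22 days. 2006-10-10 + 22 days = 2006-11-01.
Next gap: 24 days. 2006-11-01 + 24 days = 2006-11-25.
Next gap: 26 days. 2006-11-25 + 26 days = 2006-12-21.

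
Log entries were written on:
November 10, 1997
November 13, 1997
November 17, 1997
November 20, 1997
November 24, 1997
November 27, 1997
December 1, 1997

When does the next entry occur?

December 4, 1997

Gaps: 3, 4, 3, 4, 3, 4 days — not constant, but cyclic with period 2.
The events fall on every Monday and Thursday.
The following Thursday is December 4, 1997.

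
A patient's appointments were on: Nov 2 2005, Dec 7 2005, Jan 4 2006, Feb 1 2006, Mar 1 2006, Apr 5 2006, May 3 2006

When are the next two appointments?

Jun 7 2006, Jul 5 2006

Gaps: 35, 28, 28, 28, 35, 28 days — a mix of 28 and 35. Every date is a Wednesday.
Each is the 1st Wednesday of its month.
1st Wednesday of June 2006: Jun 7 2006.
July 2006 — 1st Wednesday is Jul 5 2006.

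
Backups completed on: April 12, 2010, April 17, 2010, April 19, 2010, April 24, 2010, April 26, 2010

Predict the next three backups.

May 1, 2010; May 3, 2010; May 8, 2010

Gaps: 5, 2, 5, 2 days — not constant, but cyclic with period 2.
The events fall on every Monday and Saturday.
The following Saturday is May 1, 2010.
Next Monday: May 3, 2010.
Next Saturday: May 8, 2010.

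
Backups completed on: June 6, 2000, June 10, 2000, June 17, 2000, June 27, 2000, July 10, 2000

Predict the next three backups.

Intervals are 4, 7, 10, 13 days — an arithmetic progression with common difference 3.
Next gap: 16 days. July 10, 2000 + 16 days = July 26, 2000.
Next gap: 19 days. July 26, 2000 + 19 days = August 14, 2000.
Next gap: 22 days. August 14, 2000 + 22 days = September 5, 2000.

July 26, 2000; August 14, 2000; September 5, 2000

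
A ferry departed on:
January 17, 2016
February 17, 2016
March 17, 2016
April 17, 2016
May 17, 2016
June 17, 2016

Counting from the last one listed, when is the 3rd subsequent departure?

September 17, 2016

Each date is the 17th; the gaps (31, 29, 31, 30, 31) track the month lengths.
The rule is the 17th of each month.
July 2016: July 17, 2016.
Next: August 2016 → August 17, 2016.
Next: September 2016 → September 17, 2016.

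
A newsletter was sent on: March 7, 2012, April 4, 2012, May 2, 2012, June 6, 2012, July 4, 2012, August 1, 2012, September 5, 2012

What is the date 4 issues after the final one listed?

January 2, 2013

All dates are Wednesdays, 28, 28, 35, 28, 28, 35 days apart.
Specifically, the 1st Wednesday of each month.
1st Wednesday of October 2012: October 3, 2012.
1st Wednesday of November 2012: November 7, 2012.
1st Wednesday of December 2012: December 5, 2012.
January 2013 — 1st Wednesday is January 2, 2013.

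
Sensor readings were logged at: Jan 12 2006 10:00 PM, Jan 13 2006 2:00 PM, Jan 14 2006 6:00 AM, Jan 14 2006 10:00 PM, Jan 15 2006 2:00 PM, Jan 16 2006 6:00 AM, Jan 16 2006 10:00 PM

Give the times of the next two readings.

Gaps: 16, 16, 16, 16, 16, 16 hours — each event is 16 hours after the previous one.
Jan 16 2006 10:00 PM + 16 h = Jan 17 2006 2:00 PM.
Jan 17 2006 2:00 PM + 16 h = Jan 18 2006 6:00 AM.

Jan 17 2006 2:00 PM, Jan 18 2006 6:00 AM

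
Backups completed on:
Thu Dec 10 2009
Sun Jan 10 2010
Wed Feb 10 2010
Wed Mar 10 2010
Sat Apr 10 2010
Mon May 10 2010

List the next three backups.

Gaps: 31, 31, 28, 31, 30 days — not constant. Every event is on the 10th of the month.
Pattern: the 10th of each month.
June 2010: Thu Jun 10 2010.
July 2010: Sat Jul 10 2010.
Next: August 2010 → Tue Aug 10 2010.

Thu Jun 10 2010, Sat Jul 10 2010, Tue Aug 10 2010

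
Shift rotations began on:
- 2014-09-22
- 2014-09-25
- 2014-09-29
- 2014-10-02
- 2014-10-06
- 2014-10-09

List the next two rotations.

2014-10-13, 2014-10-16

Gaps: 3, 4, 3, 4, 3 days — not constant, but cyclic with period 2.
The events fall on every Monday and Thursday.
The following Monday is 2014-10-13.
Next Thursday: 2014-10-16.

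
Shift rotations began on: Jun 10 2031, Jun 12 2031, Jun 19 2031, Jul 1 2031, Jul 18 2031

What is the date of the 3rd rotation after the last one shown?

Intervals are 2, 7, 12, 17 days — an arithmetic progression with common difference 5.
Next gap: 22 days. Jul 18 2031 + 22 days = Aug 9 2031.
Next gap: 27 days. Aug 9 2031 + 27 days = Sep 5 2031.
Next gap: 32 days. Sep 5 2031 + 32 days = Oct 7 2031.

Oct 7 2031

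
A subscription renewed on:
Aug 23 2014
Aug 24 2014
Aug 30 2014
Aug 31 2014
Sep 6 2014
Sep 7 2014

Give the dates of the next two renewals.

Every event lands on a Saturday or Sunday (gaps cycle 1, 6, 1, 6, 1).
So the schedule is: every Saturday and Sunday.
Next Saturday: Sep 13 2014.
The following Sunday is Sep 14 2014.

Sep 13 2014, Sep 14 2014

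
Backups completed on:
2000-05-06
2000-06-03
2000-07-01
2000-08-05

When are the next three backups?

All dates are Saturdays, 28, 28, 35 days apart.
Specifically, the 1st Saturday of each month.
September 2000 — 1st Saturday is 2000-09-02.
October 2000 — 1st Saturday is 2000-10-07.
1st Saturday of November 2000: 2000-11-04.

2000-09-02, 2000-10-07, 2000-11-04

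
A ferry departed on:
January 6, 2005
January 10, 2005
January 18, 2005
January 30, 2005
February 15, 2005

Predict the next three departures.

March 7, 2005; March 31, 2005; April 28, 2005

Intervals are 4, 8, 12, 16 days — an arithmetic progression with common difference 4.
Next gap: 20 days. February 15, 2005 + 20 days = March 7, 2005.
Next gap: 24 days. March 7, 2005 + 24 days = March 31, 2005.
Next gap: 28 days. March 31, 2005 + 28 days = April 28, 2005.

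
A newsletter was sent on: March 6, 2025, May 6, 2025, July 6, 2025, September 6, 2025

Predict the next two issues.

November 6, 2025; January 6, 2026

Each date is the 6th; the gaps (61, 61, 62) track the month lengths.
The rule is the 6th of every 2 months.
Next: November 2025 → November 6, 2025.
Next: January 2026 → January 6, 2026.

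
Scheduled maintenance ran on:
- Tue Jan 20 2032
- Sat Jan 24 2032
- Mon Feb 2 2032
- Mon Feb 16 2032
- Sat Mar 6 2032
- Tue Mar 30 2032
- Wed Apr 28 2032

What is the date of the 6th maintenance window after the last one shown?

Gaps: 4, 9, 14, 19, 24, 29 days — each gap is 5 larger than the previous one.
Next gap: 34 days. Wed Apr 28 2032 + 34 days = Tue Jun 1 2032.
Next gap: 39 days. Tue Jun 1 2032 + 39 days = Sat Jul 10 2032.
Next gap: 44 days. Sat Jul 10 2032 + 44 days = Mon Aug 23 2032.
Next gap: 49 days. Mon Aug 23 2032 + 49 days = Mon Oct 11 2032.
Next gap: 54 days. Mon Oct 11 2032 + 54 days = Sat Dec 4 2032.
Next gap: 59 days. Sat Dec 4 2032 + 59 days = Tue Feb 1 2033.

Tue Feb 1 2033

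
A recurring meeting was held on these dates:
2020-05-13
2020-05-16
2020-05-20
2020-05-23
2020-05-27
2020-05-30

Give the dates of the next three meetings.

2020-06-03, 2020-06-06, 2020-06-10

Every event lands on a Wednesday or Saturday (gaps cycle 3, 4, 3, 4, 3).
So the schedule is: every Wednesday and Saturday.
The following Wednesday is 2020-06-03.
The following Saturday is 2020-06-06.
The following Wednesday is 2020-06-10.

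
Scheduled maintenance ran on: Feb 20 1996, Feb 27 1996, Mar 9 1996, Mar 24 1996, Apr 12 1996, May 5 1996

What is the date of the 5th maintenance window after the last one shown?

Intervals are 7, 11, 15, 19, 23 days — an arithmetic progression with common difference 4.
Next gap: 27 days. May 5 1996 + 27 days = Jun 1 1996.
Next gap: 31 days. Jun 1 1996 + 31 days = Jul 2 1996.
Next gap: 35 days. Jul 2 1996 + 35 days = Aug 6 1996.
Next gap: 39 days. Aug 6 1996 + 39 days = Sep 14 1996.
Next gap: 43 days. Sep 14 1996 + 43 days = Oct 27 1996.

Oct 27 1996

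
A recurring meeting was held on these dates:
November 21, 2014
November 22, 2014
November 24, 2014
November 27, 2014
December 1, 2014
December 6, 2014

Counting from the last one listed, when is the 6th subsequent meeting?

January 26, 2015

The spacing grows by 1 each time: 1, 2, 3, 4, 5 days.
Next gap: 6 days. December 6, 2014 + 6 days = December 12, 2014.
Next gap: 7 days. December 12, 2014 + 7 days = December 19, 2014.
Next gap: 8 days. December 19, 2014 + 8 days = December 27, 2014.
Next gap: 9 days. December 27, 2014 + 9 days = January 5, 2015.
Next gap: 10 days. January 5, 2015 + 10 days = January 15, 2015.
Next gap: 11 days. January 15, 2015 + 11 days = January 26, 2015.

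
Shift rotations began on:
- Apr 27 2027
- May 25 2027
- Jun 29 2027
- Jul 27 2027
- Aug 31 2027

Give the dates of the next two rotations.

All Tuesdays; the gaps (28, 35, 28, 35) vary with month length.
This is the last Tuesday of each month.
Last Tuesday of September 2027: Sep 28 2027.
October 2027 ends with Tuesday Oct 26 2027.

Sep 28 2027, Oct 26 2027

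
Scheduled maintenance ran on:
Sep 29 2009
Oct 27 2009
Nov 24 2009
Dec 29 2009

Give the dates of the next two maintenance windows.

Jan 26 2010, Feb 23 2010

These are Tuesdays with 28, 28, 35-day gaps.
Each is the final Tuesday of its month — Sep 29 2009 is past the 28th, so '4th Tuesday' doesn't fit.
January 2010 ends with Tuesday Jan 26 2010.
Last Tuesday of February 2010: Feb 23 2010.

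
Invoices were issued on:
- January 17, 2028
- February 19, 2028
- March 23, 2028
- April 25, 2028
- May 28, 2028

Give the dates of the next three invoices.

June 30, 2028; August 2, 2028; September 4, 2028

Gaps between consecutive events: 33, 33, 33, 33 days — a constant 33-day interval.
May 28, 2028 + 33 days = June 30, 2028.
June 30, 2028 + 33 days = August 2, 2028.
August 2, 2028 + 33 days = September 4, 2028.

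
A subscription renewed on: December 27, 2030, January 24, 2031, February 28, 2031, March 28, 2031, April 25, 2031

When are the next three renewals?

Gaps: 28, 35, 28, 28 days — a mix of 28 and 35. Every date is a Friday.
Each is the 4th Friday of its month.
4th Friday of May 2031: May 23, 2031.
4th Friday of June 2031: June 27, 2031.
July 2031 — 4th Friday is July 25, 2031.

May 23, 2031; June 27, 2031; July 25, 2031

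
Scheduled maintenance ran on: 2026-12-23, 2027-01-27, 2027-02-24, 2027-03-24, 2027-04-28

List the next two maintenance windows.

2027-05-26, 2027-06-23

These are Wednesdays at 28- or 35-day spacing (35, 28, 28, 35).
The pattern: 4th Wednesday of the month.
4th Wednesday of May 2027: 2027-05-26.
4th Wednesday of June 2027: 2027-06-23.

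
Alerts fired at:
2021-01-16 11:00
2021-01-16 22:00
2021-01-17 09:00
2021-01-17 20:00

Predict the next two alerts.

Gaps: 11, 11, 11 hours — each event is 11 hours after the previous one.
2021-01-17 20:00 + 11 h = 2021-01-18 07:00.
2021-01-18 07:00 + 11 h = 2021-01-18 18:00.

2021-01-18 07:00, 2021-01-18 18:00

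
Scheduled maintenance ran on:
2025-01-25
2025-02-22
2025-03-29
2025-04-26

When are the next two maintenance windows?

These are Saturdays with 28, 35, 28-day gaps.
Each is the final Saturday of its month — 2025-03-29 is past the 28th, so '4th Saturday' doesn't fit.
May 2025 ends with Saturday 2025-05-31.
Last Saturday of June 2025: 2025-06-28.

2025-05-31, 2025-06-28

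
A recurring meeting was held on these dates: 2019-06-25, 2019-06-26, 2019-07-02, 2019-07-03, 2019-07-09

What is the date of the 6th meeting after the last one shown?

Gaps: 1, 6, 1, 6 days — not constant, but cyclic with period 2.
The events fall on every Tuesday and Wednesday.
The following Wednesday is 2019-07-10.
Next Tuesday: 2019-07-16.
Next Wednesday: 2019-07-17.
Next Tuesday: 2019-07-23.
Next Wednesday: 2019-07-24.
The following Tuesday is 2019-07-30.

2019-07-30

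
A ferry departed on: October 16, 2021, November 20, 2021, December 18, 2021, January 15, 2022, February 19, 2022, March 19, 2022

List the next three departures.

All dates are Saturdays, 35, 28, 28, 35, 28 days apart.
Specifically, the 3rd Saturday of each month.
April 2022 — 3rd Saturday is April 16, 2022.
May 2022 — 3rd Saturday is May 21, 2022.
3rd Saturday of June 2022: June 18, 2022.

April 16, 2022; May 21, 2022; June 18, 2022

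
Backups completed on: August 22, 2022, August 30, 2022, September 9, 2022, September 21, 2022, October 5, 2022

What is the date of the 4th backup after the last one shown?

December 20, 2022

The spacing grows by 2 each time: 8, 10, 12, 14 days.
Next gap: 16 days. October 5, 2022 + 16 days = October 21, 2022.
Next gap: 18 days. October 21, 2022 + 18 days = November 8, 2022.
Next gap: 20 days. November 8, 2022 + 20 days = November 28, 2022.
Next gap: 22 days. November 28, 2022 + 22 days = December 20, 2022.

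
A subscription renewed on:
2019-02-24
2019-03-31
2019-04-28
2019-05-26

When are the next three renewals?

2019-06-30, 2019-07-28, 2019-08-25

All Sundays; the gaps (35, 28, 28) vary with month length.
This is the last Sunday of each month.
June 2019 ends with Sunday 2019-06-30.
Last Sunday of July 2019: 2019-07-28.
August 2019 ends with Sunday 2019-08-25.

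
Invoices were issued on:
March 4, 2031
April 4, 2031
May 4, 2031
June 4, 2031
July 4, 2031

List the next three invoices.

August 4, 2031; September 4, 2031; October 4, 2031

The day-of-month is always 4 (31, 30, 31, 30 days between events).
So this recurs on the 4th of each month.
August 2031: August 4, 2031.
September 2031: September 4, 2031.
October 2031: October 4, 2031.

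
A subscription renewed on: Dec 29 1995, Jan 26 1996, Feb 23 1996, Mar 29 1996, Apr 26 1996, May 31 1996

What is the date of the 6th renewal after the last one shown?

Nov 29 1996

All Fridays; the gaps (28, 28, 35, 28, 35) vary with month length.
This is the last Friday of each month.
June 1996 ends with Friday Jun 28 1996.
July 1996 ends with Friday Jul 26 1996.
Last Friday of August 1996: Aug 30 1996.
September 1996 ends with Friday Sep 27 1996.
Last Friday of October 1996: Oct 25 1996.
November 1996 ends with Friday Nov 29 1996.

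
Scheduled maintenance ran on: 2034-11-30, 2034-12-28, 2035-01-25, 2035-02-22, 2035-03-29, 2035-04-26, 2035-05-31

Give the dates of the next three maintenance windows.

2035-06-28, 2035-07-26, 2035-08-30

All Thursdays; the gaps (28, 28, 28, 35, 28, 35) vary with month length.
This is the last Thursday of each month.
Last Thursday of June 2035: 2035-06-28.
Last Thursday of July 2035: 2035-07-26.
August 2035 ends with Thursday 2035-08-30.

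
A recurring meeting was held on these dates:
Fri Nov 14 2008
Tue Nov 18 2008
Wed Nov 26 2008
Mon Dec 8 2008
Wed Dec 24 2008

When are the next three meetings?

The spacing grows by 4 each time: 4, 8, 12, 16 days.
Next gap: 20 days. Wed Dec 24 2008 + 20 days = Tue Jan 13 2009.
Next gap: 24 days. Tue Jan 13 2009 + 24 days = Fri Feb 6 2009.
Next gap: 28 days. Fri Feb 6 2009 + 28 days = Fri Mar 6 2009.

Tue Jan 13 2009, Fri Feb 6 2009, Fri Mar 6 2009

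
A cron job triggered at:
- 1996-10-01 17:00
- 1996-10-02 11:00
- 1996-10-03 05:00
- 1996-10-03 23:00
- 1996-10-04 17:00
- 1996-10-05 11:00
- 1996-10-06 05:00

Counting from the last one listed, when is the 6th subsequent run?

Gaps: 18, 18, 18, 18, 18, 18 hours — each event is 18 hours after the previous one.
1996-10-06 05:00 + 18 h = 1996-10-06 23:00.
1996-10-06 23:00 + 18 h = 1996-10-07 17:00.
1996-10-07 17:00 + 18 h = 1996-10-08 11:00.
1996-10-08 11:00 + 18 h = 1996-10-09 05:00.
1996-10-09 05:00 + 18 h = 1996-10-09 23:00.
1996-10-09 23:00 + 18 h = 1996-10-10 17:00.

1996-10-10 17:00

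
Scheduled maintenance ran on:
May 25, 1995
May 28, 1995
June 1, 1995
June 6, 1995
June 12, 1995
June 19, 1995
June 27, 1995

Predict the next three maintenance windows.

Gaps: 3, 4, 5, 6, 7, 8 days — each gap is 1 larger than the previous one.
Next gap: 9 days. June 27, 1995 + 9 days = July 6, 1995.
Next gap: 10 days. July 6, 1995 + 10 days = July 16, 1995.
Next gap: 11 days. July 16, 1995 + 11 days = July 27, 1995.

July 6, 1995; July 16, 1995; July 27, 1995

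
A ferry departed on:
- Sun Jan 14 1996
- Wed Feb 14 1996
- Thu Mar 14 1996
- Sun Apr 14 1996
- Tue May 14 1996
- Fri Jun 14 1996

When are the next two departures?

Each date is the 14th; the gaps (31, 29, 31, 30, 31) track the month lengths.
The rule is the 14th of each month.
July 1996: Sun Jul 14 1996.
Next: August 1996 → Wed Aug 14 1996.

Sun Jul 14 1996, Wed Aug 14 1996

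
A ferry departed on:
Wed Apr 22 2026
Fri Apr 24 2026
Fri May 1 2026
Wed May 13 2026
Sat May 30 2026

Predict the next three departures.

Intervals are 2, 7, 12, 17 days — an arithmetic progression with common difference 5.
Next gap: 22 days. Sat May 30 2026 + 22 days = Sun Jun 21 2026.
Next gap: 27 days. Sun Jun 21 2026 + 27 days = Sat Jul 18 2026.
Next gap: 32 days. Sat Jul 18 2026 + 32 days = Wed Aug 19 2026.

Sun Jun 21 2026, Sat Jul 18 2026, Wed Aug 19 2026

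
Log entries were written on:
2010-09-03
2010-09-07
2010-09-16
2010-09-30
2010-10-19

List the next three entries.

Gaps: 4, 9, 14, 19 days — each gap is 5 larger than the previous one.
Next gap: 24 days. 2010-10-19 + 24 days = 2010-11-12.
Next gap: 29 days. 2010-11-12 + 29 days = 2010-12-11.
Next gap: 34 days. 2010-12-11 + 34 days = 2011-01-14.

2010-11-12, 2010-12-11, 2011-01-14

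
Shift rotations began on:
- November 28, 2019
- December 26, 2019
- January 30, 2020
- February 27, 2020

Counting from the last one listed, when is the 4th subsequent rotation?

Every date is a Thursday; gaps 28, 35, 28 days.
Each is the last Thursday of its month (at least one falls on the 29th or later, ruling out '4th Thursday').
March 2020 ends with Thursday March 26, 2020.
Last Thursday of April 2020: April 30, 2020.
Last Thursday of May 2020: May 28, 2020.
Last Thursday of June 2020: June 25, 2020.

June 25, 2020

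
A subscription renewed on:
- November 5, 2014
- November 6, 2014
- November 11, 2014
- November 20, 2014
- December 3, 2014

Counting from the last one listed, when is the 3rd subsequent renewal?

Gaps: 1, 5, 9, 13 days — each gap is 4 larger than the previous one.
Next gap: 17 days. December 3, 2014 + 17 days = December 20, 2014.
Next gap: 21 days. December 20, 2014 + 21 days = January 10, 2015.
Next gap: 25 days. January 10, 2015 + 25 days = February 4, 2015.

February 4, 2015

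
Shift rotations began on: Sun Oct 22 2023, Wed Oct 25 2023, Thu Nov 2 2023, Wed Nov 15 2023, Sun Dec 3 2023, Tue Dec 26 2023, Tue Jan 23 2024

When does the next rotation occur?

Gaps: 3, 8, 13, 18, 23, 28 days — each gap is 5 larger than the previous one.
Next gap: 33 days. Tue Jan 23 2024 + 33 days = Sun Feb 25 2024.

Sun Feb 25 2024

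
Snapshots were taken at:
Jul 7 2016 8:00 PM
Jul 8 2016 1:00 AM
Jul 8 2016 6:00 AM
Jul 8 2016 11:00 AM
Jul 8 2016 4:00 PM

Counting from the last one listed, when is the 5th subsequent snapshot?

Spacing: 5, 5, 5, 5 h — constant 5 h.
Jul 8 2016 4:00 PM + 5 h = Jul 8 2016 9:00 PM.
Jul 8 2016 9:00 PM + 5 h = Jul 9 2016 2:00 AM.
Jul 9 2016 2:00 AM + 5 h = Jul 9 2016 7:00 AM.
Jul 9 2016 7:00 AM + 5 h = Jul 9 2016 12:00 PM.
Jul 9 2016 12:00 PM + 5 h = Jul 9 2016 5:00 PM.

Jul 9 2016 5:00 PM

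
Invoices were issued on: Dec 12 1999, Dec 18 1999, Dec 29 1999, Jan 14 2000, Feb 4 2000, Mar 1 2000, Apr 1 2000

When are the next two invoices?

May 7 2000, Jun 17 2000

The spacing grows by 5 each time: 6, 11, 16, 21, 26, 31 days.
Next gap: 36 days. Apr 1 2000 + 36 days = May 7 2000.
Next gap: 41 days. May 7 2000 + 41 days = Jun 17 2000.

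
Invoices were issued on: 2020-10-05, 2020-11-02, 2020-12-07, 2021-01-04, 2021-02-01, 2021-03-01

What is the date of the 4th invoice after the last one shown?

2021-07-05

Gaps: 28, 35, 28, 28, 28 days — a mix of 28 and 35. Every date is a Monday.
Each is the 1st Monday of its month.
1st Monday of April 2021: 2021-04-05.
May 2021 — 1st Monday is 2021-05-03.
1st Monday of June 2021: 2021-06-07.
1st Monday of July 2021: 2021-07-05.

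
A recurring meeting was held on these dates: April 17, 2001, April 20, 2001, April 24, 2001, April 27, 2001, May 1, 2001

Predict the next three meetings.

May 4, 2001; May 8, 2001; May 11, 2001

Gaps: 3, 4, 3, 4 days — not constant, but cyclic with period 2.
The events fall on every Tuesday and Friday.
Next Friday: May 4, 2001.
Next Tuesday: May 8, 2001.
The following Friday is May 11, 2001.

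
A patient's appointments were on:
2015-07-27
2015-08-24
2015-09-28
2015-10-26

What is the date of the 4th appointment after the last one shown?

2016-02-22

These are Mondays at 28- or 35-day spacing (28, 35, 28).
The pattern: 4th Monday of the month.
November 2015 — 4th Monday is 2015-11-23.
December 2015 — 4th Monday is 2015-12-28.
January 2016 — 4th Monday is 2016-01-25.
4th Monday of February 2016: 2016-02-22.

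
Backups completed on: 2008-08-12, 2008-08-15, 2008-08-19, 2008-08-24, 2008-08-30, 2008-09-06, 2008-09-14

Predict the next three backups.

Gaps: 3, 4, 5, 6, 7, 8 days — each gap is 1 larger than the previous one.
Next gap: 9 days. 2008-09-14 + 9 days = 2008-09-23.
Next gap: 10 days. 2008-09-23 + 10 days = 2008-10-03.
Next gap: 11 days. 2008-10-03 + 11 days = 2008-10-14.

2008-09-23, 2008-10-03, 2008-10-14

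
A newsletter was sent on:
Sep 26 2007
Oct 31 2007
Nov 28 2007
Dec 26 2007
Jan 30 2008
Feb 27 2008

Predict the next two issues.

These are Wednesdays with 35, 28, 28, 35, 28-day gaps.
Each is the final Wednesday of its month — Oct 31 2007 is past the 28th, so '4th Wednesday' doesn't fit.
March 2008 ends with Wednesday Mar 26 2008.
Last Wednesday of April 2008: Apr 30 2008.

Mar 26 2008, Apr 30 2008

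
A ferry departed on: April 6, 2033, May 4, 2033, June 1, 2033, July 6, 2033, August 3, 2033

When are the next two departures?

These are Wednesdays at 28- or 35-day spacing (28, 28, 35, 28).
The pattern: 1st Wednesday of the month.
September 2033 — 1st Wednesday is September 7, 2033.
1st Wednesday of October 2033: October 5, 2033.

September 7, 2033; October 5, 2033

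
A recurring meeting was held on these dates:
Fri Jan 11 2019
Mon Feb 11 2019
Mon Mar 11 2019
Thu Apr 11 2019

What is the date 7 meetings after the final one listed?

Mon Nov 11 2019

Gaps: 31, 28, 31 days — not constant. Every event is on the 11th of the month.
Pattern: the 11th of each month.
May 2019: Sat May 11 2019.
June 2019: Tue Jun 11 2019.
July 2019: Thu Jul 11 2019.
Next: August 2019 → Sun Aug 11 2019.
September 2019: Wed Sep 11 2019.
Next: October 2019 → Fri Oct 11 2019.
Next: November 2019 → Mon Nov 11 2019.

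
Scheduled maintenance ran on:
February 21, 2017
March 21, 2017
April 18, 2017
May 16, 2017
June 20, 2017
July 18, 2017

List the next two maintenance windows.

These are Tuesdays at 28- or 35-day spacing (28, 28, 28, 35, 28).
The pattern: 3rd Tuesday of the month.
August 2017 — 3rd Tuesday is August 15, 2017.
3rd Tuesday of September 2017: September 19, 2017.

August 15, 2017; September 19, 2017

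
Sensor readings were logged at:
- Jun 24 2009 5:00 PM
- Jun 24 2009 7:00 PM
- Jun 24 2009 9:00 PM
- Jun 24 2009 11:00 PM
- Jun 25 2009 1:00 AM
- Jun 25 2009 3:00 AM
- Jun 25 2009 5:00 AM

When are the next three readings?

The interval is a steady 2 hours (2, 2, 2, 2, 2, 2).
Jun 25 2009 5:00 AM + 2 h = Jun 25 2009 7:00 AM.
Jun 25 2009 7:00 AM + 2 h = Jun 25 2009 9:00 AM.
Jun 25 2009 9:00 AM + 2 h = Jun 25 2009 11:00 AM.

Jun 25 2009 7:00 AM, Jun 25 2009 9:00 AM, Jun 25 2009 11:00 AM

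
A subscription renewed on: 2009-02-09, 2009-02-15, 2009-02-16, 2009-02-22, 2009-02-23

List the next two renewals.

2009-03-01, 2009-03-02

Every event lands on a Monday or Sunday (gaps cycle 6, 1, 6, 1).
So the schedule is: every Monday and Sunday.
The following Sunday is 2009-03-01.
Next Monday: 2009-03-02.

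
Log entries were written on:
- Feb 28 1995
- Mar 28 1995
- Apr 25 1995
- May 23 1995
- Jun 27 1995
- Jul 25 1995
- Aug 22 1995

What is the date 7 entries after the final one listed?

Mar 26 1996

Gaps: 28, 28, 28, 35, 28, 28 days — a mix of 28 and 35. Every date is a Tuesday.
Each is the 4th Tuesday of its month.
September 1995 — 4th Tuesday is Sep 26 1995.
4th Tuesday of October 1995: Oct 24 1995.
November 1995 — 4th Tuesday is Nov 28 1995.
December 1995 — 4th Tuesday is Dec 26 1995.
January 1996 — 4th Tuesday is Jan 23 1996.
February 1996 — 4th Tuesday is Feb 27 1996.
4th Tuesday of March 1996: Mar 26 1996.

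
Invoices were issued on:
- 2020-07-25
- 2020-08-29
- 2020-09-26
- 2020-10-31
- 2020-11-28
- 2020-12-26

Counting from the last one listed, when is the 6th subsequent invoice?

All Saturdays; the gaps (35, 28, 35, 28, 28) vary with month length.
This is the last Saturday of each month.
January 2021 ends with Saturday 2021-01-30.
February 2021 ends with Saturday 2021-02-27.
Last Saturday of March 2021: 2021-03-27.
April 2021 ends with Saturday 2021-04-24.
Last Saturday of May 2021: 2021-05-29.
June 2021 ends with Saturday 2021-06-26.

2021-06-26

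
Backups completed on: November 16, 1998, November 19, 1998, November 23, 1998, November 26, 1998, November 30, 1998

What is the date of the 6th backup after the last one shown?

December 21, 1998

The gap pattern 3, 4, 3, 4 repeats every 2 events.
These are the Mondays and Thursdays of each week.
The following Thursday is December 3, 1998.
Next Monday: December 7, 1998.
Next Thursday: December 10, 1998.
The following Monday is December 14, 1998.
The following Thursday is December 17, 1998.
The following Monday is December 21, 1998.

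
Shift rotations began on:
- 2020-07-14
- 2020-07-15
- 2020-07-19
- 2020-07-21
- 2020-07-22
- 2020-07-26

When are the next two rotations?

2020-07-28, 2020-07-29

Every event lands on a Tuesday or Wednesday or Sunday (gaps cycle 1, 4, 2, 1, 4).
So the schedule is: every Tuesday, Wednesday and Sunday.
Next Tuesday: 2020-07-28.
The following Wednesday is 2020-07-29.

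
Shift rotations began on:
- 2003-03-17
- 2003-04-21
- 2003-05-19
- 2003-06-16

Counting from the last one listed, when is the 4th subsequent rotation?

2003-10-20

All dates are Mondays, 35, 28, 28 days apart.
Specifically, the 3rd Monday of each month.
3rd Monday of July 2003: 2003-07-21.
August 2003 — 3rd Monday is 2003-08-18.
3rd Monday of September 2003: 2003-09-15.
3rd Monday of October 2003: 2003-10-20.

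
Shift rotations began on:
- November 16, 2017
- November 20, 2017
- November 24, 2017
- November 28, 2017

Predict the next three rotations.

The spacing is 4, 4, 4 days — always 4 days.
November 28, 2017 + 4 days = December 2, 2017.
December 2, 2017 + 4 days = December 6, 2017.
December 6, 2017 + 4 days = December 10, 2017.

December 2, 2017; December 6, 2017; December 10, 2017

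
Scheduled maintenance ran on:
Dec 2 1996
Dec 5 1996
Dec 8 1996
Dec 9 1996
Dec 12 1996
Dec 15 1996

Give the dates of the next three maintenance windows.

The gap pattern 3, 3, 1, 3, 3 repeats every 3 events.
These are the Mondays, Thursdays and Sundays of each week.
Next Monday: Dec 16 1996.
Next Thursday: Dec 19 1996.
Next Sunday: Dec 22 1996.

Dec 16 1996, Dec 19 1996, Dec 22 1996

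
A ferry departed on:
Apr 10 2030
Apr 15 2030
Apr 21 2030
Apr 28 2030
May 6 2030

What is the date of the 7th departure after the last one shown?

Jul 29 2030

Gaps: 5, 6, 7, 8 days — each gap is 1 larger than the previous one.
Next gap: 9 days. May 6 2030 + 9 days = May 15 2030.
Next gap: 10 days. May 15 2030 + 10 days = May 25 2030.
Next gap: 11 days. May 25 2030 + 11 days = Jun 5 2030.
Next gap: 12 days. Jun 5 2030 + 12 days = Jun 17 2030.
Next gap: 13 days. Jun 17 2030 + 13 days = Jun 30 2030.
Next gap: 14 days. Jun 30 2030 + 14 days = Jul 14 2030.
Next gap: 15 days. Jul 14 2030 + 15 days = Jul 29 2030.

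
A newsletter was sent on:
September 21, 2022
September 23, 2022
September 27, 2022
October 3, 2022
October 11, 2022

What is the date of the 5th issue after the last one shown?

Intervals are 2, 4, 6, 8 days — an arithmetic progression with common difference 2.
Next gap: 10 days. October 11, 2022 + 10 days = October 21, 2022.
Next gap: 12 days. October 21, 2022 + 12 days = November 2, 2022.
Next gap: 14 days. November 2, 2022 + 14 days = November 16, 2022.
Next gap: 16 days. November 16, 2022 + 16 days = December 2, 2022.
Next gap: 18 days. December 2, 2022 + 18 days = December 20, 2022.

December 20, 2022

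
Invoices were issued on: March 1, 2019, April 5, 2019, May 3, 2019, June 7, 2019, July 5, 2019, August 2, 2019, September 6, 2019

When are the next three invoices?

These are Fridays at 28- or 35-day spacing (35, 28, 35, 28, 28, 35).
The pattern: 1st Friday of the month.
October 2019 — 1st Friday is October 4, 2019.
1st Friday of November 2019: November 1, 2019.
December 2019 — 1st Friday is December 6, 2019.

October 4, 2019; November 1, 2019; December 6, 2019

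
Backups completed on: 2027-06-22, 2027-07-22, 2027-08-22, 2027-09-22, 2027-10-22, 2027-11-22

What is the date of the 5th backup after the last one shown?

Each date is the 22nd; the gaps (30, 31, 31, 30, 31) track the month lengths.
The rule is the 22nd of each month.
Next: December 2027 → 2027-12-22.
Next: January 2028 → 2028-01-22.
Next: February 2028 → 2028-02-22.
Next: March 2028 → 2028-03-22.
Next: April 2028 → 2028-04-22.

2028-04-22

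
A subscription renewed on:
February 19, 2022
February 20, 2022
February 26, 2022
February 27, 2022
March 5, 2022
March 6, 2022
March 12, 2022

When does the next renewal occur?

March 13, 2022

The gap pattern 1, 6, 1, 6, 1, 6 repeats every 2 events.
These are the Saturdays and Sundays of each week.
The following Sunday is March 13, 2022.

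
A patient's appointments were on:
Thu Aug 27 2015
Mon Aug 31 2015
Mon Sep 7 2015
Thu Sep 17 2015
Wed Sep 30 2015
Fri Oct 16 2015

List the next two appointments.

Gaps: 4, 7, 10, 13, 16 days — each gap is 3 larger than the previous one.
Next gap: 19 days. Fri Oct 16 2015 + 19 days = Wed Nov 4 2015.
Next gap: 22 days. Wed Nov 4 2015 + 22 days = Thu Nov 26 2015.

Wed Nov 4 2015, Thu Nov 26 2015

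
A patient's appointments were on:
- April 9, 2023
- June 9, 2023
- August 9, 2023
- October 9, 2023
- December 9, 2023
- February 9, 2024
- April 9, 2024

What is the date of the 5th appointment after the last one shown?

February 9, 2025

Each date is the 9th; the gaps (61, 61, 61, 61, 62, 60) track the month lengths.
The rule is the 9th of every 2 months.
June 2024: June 9, 2024.
Next: August 2024 → August 9, 2024.
October 2024: October 9, 2024.
December 2024: December 9, 2024.
Next: February 2025 → February 9, 2025.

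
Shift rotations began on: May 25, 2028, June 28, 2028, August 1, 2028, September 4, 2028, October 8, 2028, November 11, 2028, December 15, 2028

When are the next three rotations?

January 18, 2029; February 21, 2029; March 27, 2029

Gaps between consecutive events: 34, 34, 34, 34, 34, 34 days — a constant 34-day interval.
December 15, 2028 + 34 days = January 18, 2029.
January 18, 2029 + 34 days = February 21, 2029.
February 21, 2029 + 34 days = March 27, 2029.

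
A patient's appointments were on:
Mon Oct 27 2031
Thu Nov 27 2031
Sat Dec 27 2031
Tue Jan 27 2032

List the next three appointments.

The day-of-month is always 27 (31, 30, 31 days between events).
So this recurs on the 27th of each month.
Next: February 2032 → Fri Feb 27 2032.
Next: March 2032 → Sat Mar 27 2032.
April 2032: Tue Apr 27 2032.

Fri Feb 27 2032, Sat Mar 27 2032, Tue Apr 27 2032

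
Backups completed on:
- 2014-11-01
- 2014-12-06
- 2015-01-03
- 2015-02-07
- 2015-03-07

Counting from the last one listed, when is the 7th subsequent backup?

All dates are Saturdays, 35, 28, 35, 28 days apart.
Specifically, the 1st Saturday of each month.
1st Saturday of April 2015: 2015-04-04.
1st Saturday of May 2015: 2015-05-02.
June 2015 — 1st Saturday is 2015-06-06.
July 2015 — 1st Saturday is 2015-07-04.
August 2015 — 1st Saturday is 2015-08-01.
September 2015 — 1st Saturday is 2015-09-05.
October 2015 — 1st Saturday is 2015-10-03.

2015-10-03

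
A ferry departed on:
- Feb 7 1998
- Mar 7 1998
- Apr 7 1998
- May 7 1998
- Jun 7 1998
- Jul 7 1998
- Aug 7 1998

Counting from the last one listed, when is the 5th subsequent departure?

Jan 7 1999

Gaps: 28, 31, 30, 31, 30, 31 days — not constant. Every event is on the 7th of the month.
Pattern: the 7th of each month.
Next: September 1998 → Sep 7 1998.
Next: October 1998 → Oct 7 1998.
November 1998: Nov 7 1998.
December 1998: Dec 7 1998.
Next: January 1999 → Jan 7 1999.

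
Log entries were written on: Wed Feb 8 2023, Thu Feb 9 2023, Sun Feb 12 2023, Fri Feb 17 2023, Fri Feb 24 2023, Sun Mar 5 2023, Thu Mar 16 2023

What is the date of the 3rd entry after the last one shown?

Intervals are 1, 3, 5, 7, 9, 11 days — an arithmetic progression with common difference 2.
Next gap: 13 days. Thu Mar 16 2023 + 13 days = Wed Mar 29 2023.
Next gap: 15 days. Wed Mar 29 2023 + 15 days = Thu Apr 13 2023.
Next gap: 17 days. Thu Apr 13 2023 + 17 days = Sun Apr 30 2023.

Sun Apr 30 2023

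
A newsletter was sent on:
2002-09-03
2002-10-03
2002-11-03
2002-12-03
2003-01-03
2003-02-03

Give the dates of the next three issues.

The day-of-month is always 3 (30, 31, 30, 31, 31 days between events).
So this recurs on the 3rd of each month.
Next: March 2003 → 2003-03-03.
Next: April 2003 → 2003-04-03.
May 2003: 2003-05-03.

2003-03-03, 2003-04-03, 2003-05-03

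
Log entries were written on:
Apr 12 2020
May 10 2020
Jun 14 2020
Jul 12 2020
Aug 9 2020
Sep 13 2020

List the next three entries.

Oct 11 2020, Nov 8 2020, Dec 13 2020

These are Sundays at 28- or 35-day spacing (28, 35, 28, 28, 35).
The pattern: 2nd Sunday of the month.
2nd Sunday of October 2020: Oct 11 2020.
November 2020 — 2nd Sunday is Nov 8 2020.
2nd Sunday of December 2020: Dec 13 2020.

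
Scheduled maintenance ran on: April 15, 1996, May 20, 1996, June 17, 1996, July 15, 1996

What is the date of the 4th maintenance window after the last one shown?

Gaps: 35, 28, 28 days — a mix of 28 and 35. Every date is a Monday.
Each is the 3rd Monday of its month.
August 1996 — 3rd Monday is August 19, 1996.
3rd Monday of September 1996: September 16, 1996.
October 1996 — 3rd Monday is October 21, 1996.
November 1996 — 3rd Monday is November 18, 1996.

November 18, 1996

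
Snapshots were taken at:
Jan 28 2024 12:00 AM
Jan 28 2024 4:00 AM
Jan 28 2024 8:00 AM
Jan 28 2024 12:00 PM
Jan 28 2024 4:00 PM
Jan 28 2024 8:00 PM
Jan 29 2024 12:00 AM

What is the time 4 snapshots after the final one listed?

Jan 29 2024 4:00 PM

Spacing: 4, 4, 4, 4, 4, 4 h — constant 4 h.
Jan 29 2024 12:00 AM + 4 h = Jan 29 2024 4:00 AM.
Jan 29 2024 4:00 AM + 4 h = Jan 29 2024 8:00 AM.
Jan 29 2024 8:00 AM + 4 h = Jan 29 2024 12:00 PM.
Jan 29 2024 12:00 PM + 4 h = Jan 29 2024 4:00 PM.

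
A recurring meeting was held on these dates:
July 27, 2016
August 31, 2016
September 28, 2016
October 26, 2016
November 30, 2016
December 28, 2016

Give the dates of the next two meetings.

January 25, 2017; February 22, 2017

Every date is a Wednesday; gaps 35, 28, 28, 35, 28 days.
Each is the last Wednesday of its month (at least one falls on the 29th or later, ruling out '4th Wednesday').
Last Wednesday of January 2017: January 25, 2017.
Last Wednesday of February 2017: February 22, 2017.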